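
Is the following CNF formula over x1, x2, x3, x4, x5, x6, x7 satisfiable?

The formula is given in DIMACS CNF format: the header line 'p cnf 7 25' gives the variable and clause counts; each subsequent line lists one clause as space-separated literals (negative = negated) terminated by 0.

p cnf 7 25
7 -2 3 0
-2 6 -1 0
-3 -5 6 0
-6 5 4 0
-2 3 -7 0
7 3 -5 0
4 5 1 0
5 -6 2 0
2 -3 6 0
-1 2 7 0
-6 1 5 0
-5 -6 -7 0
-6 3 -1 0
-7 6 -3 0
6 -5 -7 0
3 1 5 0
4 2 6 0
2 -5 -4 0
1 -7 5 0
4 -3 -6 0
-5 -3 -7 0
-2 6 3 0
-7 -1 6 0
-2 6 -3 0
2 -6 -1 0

Satisfiable

Branch on x7: set x7 = False.
Branch on x2: set x2 = True.
(x3) alone gives x3 = True.
(x6) alone gives x6 = True.
(x4) alone gives x4 = True.
Branch on x1: set x1 = False.
(x5) alone gives x5 = True.
This assignment satisfies each clause.
A satisfying assignment: x1=False; x2=True; x3=True; x4=True; x5=True; x6=True; x7=False.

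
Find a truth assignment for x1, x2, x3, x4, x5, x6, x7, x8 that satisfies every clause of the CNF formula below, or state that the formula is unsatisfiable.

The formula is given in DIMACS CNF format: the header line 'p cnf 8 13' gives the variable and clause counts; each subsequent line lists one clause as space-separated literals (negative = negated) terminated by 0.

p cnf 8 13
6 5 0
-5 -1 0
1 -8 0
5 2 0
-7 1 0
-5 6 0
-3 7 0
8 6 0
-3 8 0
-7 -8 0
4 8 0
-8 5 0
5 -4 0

x1 ↦ False,  x2 ↦ True,  x3 ↦ False,  x4 ↦ True,  x5 ↦ True,  x6 ↦ True,  x7 ↦ False,  x8 ↦ False

Branch on x6: set x6 = True.
Branch on x5: set x5 = True.
From the singleton clause (¬x1), x1 = False.
From the singleton clause (¬x8), x8 = False.
From the singleton clause (¬x7), x7 = False.
From the singleton clause (¬x3), x3 = False.
From the singleton clause (x4), x4 = True.
All clauses hold; x2 can take either value.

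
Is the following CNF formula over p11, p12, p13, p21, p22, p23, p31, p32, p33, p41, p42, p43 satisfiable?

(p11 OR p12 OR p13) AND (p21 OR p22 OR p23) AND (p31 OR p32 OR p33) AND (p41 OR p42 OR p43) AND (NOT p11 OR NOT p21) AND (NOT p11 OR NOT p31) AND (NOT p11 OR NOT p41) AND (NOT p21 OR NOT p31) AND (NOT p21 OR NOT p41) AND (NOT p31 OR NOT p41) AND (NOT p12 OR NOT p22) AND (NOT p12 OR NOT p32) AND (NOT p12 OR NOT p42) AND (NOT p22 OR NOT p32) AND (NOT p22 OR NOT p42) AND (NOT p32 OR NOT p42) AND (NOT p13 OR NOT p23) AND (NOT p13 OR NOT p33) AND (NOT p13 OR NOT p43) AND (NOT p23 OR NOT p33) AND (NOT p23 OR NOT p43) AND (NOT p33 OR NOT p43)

Suppose p11 = false.
Suppose p12 = true.
The clause (NOT p22) is unit, so p22 = false.
The clause (NOT p32) is unit, so p32 = false.
The clause (NOT p42) is unit, so p42 = false.
Suppose p21 = true.
The clause (NOT p31) is unit, so p31 = false.
The clause (p33) is unit, so p33 = true.
The clause (NOT p41) is unit, so p41 = false.
The clause (p43) is unit, so p43 = true.
Now (NOT p43) is unsatisfied and unit — conflict.
Undo p21 and try p21 = false.
The clause (p23) is unit, so p23 = true.
The clause (NOT p13) is unit, so p13 = false.
The clause (NOT p33) is unit, so p33 = false.
The clause (p31) is unit, so p31 = true.
The clause (NOT p41) is unit, so p41 = false.
The clause (p43) is unit, so p43 = true.
Now (NOT p43) is unsatisfied and unit — conflict.
Neither p21 = true nor p21 = false works.
Undo p12 and try p12 = false.
The clause (p13) is unit, so p13 = true.
The clause (NOT p23) is unit, so p23 = false.
The clause (NOT p33) is unit, so p33 = false.
The clause (NOT p43) is unit, so p43 = false.
Suppose p21 = true.
The clause (NOT p31) is unit, so p31 = false.
The clause (p32) is unit, so p32 = true.
The clause (NOT p41) is unit, so p41 = false.
The clause (p42) is unit, so p42 = true.
Now (NOT p42) is unsatisfied and unit — conflict.
Undo p21 and try p21 = false.
The clause (p22) is unit, so p22 = true.
The clause (NOT p32) is unit, so p32 = false.
The clause (p31) is unit, so p31 = true.
The clause (NOT p41) is unit, so p41 = false.
The clause (p42) is unit, so p42 = true.
Now (NOT p42) is unsatisfied and unit — conflict.
Neither p21 = true nor p21 = false works.
Neither p12 = true nor p12 = false works.
Undo p11 and try p11 = true.
The clause (NOT p21) is unit, so p21 = false.
The clause (NOT p31) is unit, so p31 = false.
The clause (NOT p41) is unit, so p41 = false.
Suppose p22 = true.
The clause (NOT p12) is unit, so p12 = false.
The clause (NOT p32) is unit, so p32 = false.
The clause (p33) is unit, so p33 = true.
The clause (NOT p42) is unit, so p42 = false.
The clause (p43) is unit, so p43 = true.
Now (NOT p43) is unsatisfied and unit — conflict.
Undo p22 and try p22 = false.
The clause (p23) is unit, so p23 = true.
The clause (NOT p13) is unit, so p13 = false.
The clause (NOT p33) is unit, so p33 = false.
The clause (p32) is unit, so p32 = true.
The clause (NOT p12) is unit, so p12 = false.
The clause (NOT p42) is unit, so p42 = false.
The clause (p43) is unit, so p43 = true.
Now (NOT p43) is unsatisfied and unit — conflict.
Neither p22 = true nor p22 = false works.
Neither p11 = true nor p11 = false works.
No assignment satisfies every clause.

Unsatisfiable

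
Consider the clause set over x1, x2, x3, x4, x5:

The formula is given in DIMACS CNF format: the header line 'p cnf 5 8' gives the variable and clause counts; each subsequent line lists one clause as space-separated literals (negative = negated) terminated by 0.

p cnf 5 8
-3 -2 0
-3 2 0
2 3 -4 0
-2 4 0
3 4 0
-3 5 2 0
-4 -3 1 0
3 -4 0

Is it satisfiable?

Suppose x3 = False.
(x4) alone gives x4 = True.
That conflicts with the unit clause (¬x4).
That branch fails; take x3 = True instead.
(¬x2) alone gives x2 = False.
That conflicts with the unit clause (x2).
Both values of x3 lead to a conflict.
No assignment satisfies every clause.

No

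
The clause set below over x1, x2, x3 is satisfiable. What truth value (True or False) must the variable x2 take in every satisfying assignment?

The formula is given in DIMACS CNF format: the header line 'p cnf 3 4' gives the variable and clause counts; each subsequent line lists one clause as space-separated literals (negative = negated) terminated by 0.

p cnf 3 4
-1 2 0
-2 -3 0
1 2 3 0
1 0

True

Suppose x2 = False.
The clause (¬x1) is unit, so x1 = False.
But (x1) is also a unit clause — contradiction.
So every satisfying assignment has x2 = True.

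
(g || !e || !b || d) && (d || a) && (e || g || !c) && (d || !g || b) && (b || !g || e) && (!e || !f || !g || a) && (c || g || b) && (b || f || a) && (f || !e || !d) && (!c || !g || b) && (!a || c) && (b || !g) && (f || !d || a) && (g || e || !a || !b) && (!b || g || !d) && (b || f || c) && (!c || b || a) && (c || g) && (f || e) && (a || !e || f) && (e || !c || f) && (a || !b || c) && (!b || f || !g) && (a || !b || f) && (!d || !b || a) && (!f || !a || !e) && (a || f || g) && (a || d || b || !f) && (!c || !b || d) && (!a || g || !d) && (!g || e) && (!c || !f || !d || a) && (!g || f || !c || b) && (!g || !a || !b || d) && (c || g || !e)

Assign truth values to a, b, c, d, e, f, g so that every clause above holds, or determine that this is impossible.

Case d = false:
The clause (a) is unit, so a = true.
The clause (c) is unit, so c = true.
The clause (!b) is unit, so b = false.
The clause (!g) is unit, so g = false.
The clause (e) is unit, so e = true.
The clause (!f) is unit, so f = false.
This assignment satisfies each clause.

a: true; b: false; c: true; d: false; e: true; f: false; g: false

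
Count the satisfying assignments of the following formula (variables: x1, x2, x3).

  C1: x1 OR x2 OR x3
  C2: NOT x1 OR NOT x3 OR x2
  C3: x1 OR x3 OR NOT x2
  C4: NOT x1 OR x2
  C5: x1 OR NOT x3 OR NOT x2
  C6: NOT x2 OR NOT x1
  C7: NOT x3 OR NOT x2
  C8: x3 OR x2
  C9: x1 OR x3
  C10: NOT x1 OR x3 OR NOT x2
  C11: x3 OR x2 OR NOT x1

There are 2^3 = 8 truth assignments over (x1, x2, x3).
Split on x3. With x3 = true, the clauses containing x3 are satisfied and NOT x3 drops from the rest; 1 of the 2^2 = 4 assignments to the other variables satisfy what remains.
With x3 = false, by the same count on the reduced clause set, 0 assignments work.
Total: 1 + 0 = 1.

1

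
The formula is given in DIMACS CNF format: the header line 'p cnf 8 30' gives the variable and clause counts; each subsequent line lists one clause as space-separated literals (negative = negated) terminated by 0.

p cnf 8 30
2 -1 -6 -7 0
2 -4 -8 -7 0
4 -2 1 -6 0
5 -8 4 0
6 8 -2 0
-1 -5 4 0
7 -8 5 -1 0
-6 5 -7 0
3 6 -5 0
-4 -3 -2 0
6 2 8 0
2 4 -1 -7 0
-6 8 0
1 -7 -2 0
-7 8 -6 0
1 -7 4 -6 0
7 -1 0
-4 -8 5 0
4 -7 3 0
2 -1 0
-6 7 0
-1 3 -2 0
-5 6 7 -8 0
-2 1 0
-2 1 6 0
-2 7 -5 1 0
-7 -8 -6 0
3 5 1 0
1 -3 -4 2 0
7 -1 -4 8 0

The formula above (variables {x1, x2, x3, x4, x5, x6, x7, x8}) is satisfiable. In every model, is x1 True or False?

Suppose x1 = True.
From the singleton clause (x7), x7 = True.
From the singleton clause (x2), x2 = True.
From the singleton clause (x3), x3 = True.
From the singleton clause (¬x4), x4 = False.
From the singleton clause (¬x5), x5 = False.
From the singleton clause (¬x8), x8 = False.
From the singleton clause (x6), x6 = True.
That conflicts with the unit clause (¬x6).
So every satisfying assignment has x1 = False.

False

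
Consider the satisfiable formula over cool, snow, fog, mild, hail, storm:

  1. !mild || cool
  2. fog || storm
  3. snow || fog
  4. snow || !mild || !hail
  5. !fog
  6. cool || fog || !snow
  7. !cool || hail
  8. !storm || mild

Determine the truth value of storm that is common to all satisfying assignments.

True

Suppose storm = false.
(fog) alone gives fog = true.
But (!fog) is also a unit clause — contradiction.
So every satisfying assignment has storm = True.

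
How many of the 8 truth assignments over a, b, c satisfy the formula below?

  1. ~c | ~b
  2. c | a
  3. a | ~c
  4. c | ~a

1

There are 2^3 = 8 truth assignments over (a, b, c).
Check each against the 4 clauses (columns in the order a, b, c):
  F F F  ✗ fails (c | a)
  F F T  ✗ fails (a | ~c)
  F T F  ✗ fails (c | a)
  F T T  ✗ fails (~c | ~b)
  T F F  ✗ fails (c | ~a)
  T F T  ✓ satisfies all
  T T F  ✗ fails (c | ~a)
  T T T  ✗ fails (~c | ~b)
1 of the 8 rows is a model.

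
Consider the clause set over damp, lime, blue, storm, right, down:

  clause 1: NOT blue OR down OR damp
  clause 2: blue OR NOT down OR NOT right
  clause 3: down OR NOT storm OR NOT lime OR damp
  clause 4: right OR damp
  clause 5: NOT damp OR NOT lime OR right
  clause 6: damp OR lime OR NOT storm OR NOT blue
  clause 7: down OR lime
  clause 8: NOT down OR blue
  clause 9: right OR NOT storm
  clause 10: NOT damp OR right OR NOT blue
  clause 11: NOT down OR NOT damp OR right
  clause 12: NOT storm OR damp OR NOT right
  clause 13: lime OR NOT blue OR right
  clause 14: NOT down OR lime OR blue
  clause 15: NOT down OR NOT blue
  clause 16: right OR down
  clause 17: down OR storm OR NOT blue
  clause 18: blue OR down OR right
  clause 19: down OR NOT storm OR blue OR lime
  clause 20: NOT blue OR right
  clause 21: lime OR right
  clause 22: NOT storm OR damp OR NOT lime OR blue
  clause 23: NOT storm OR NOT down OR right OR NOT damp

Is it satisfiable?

Satisfiable

Suppose right = true.
Suppose blue = false.
The clause (NOT down) is unit, so down = false.
The clause (lime) is unit, so lime = true.
Suppose storm = false.
All clauses hold; damp can take either value.
A satisfying assignment: damp: true,  lime: true,  blue: false,  storm: false,  right: true,  down: false.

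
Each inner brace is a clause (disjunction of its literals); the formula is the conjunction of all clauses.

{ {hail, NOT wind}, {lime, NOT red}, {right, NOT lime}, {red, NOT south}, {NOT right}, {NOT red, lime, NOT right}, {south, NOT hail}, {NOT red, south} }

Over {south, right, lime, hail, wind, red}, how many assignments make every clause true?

There are 2^6 = 64 truth assignments over (south, right, lime, hail, wind, red).
Split on wind. With wind = true, the clauses containing wind are satisfied and NOT wind drops from the rest; 0 of the 2^5 = 32 assignments to the other variables satisfy what remains.
With wind = false, by the same count on the reduced clause set, 1 assignment works.
Total: 0 + 1 = 1.

1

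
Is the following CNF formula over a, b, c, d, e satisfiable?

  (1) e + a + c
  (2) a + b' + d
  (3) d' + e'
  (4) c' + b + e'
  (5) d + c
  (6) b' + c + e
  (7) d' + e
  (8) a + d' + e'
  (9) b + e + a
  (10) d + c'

Branch on d: set d = 0.
The clause (c) is unit, so c = 1.
But (c') is also a unit clause — contradiction.
Undo d and try d = 1.
The clause (e') is unit, so e = 0.
But (e) is also a unit clause — contradiction.
Neither d = 1 nor d = 0 works.
No assignment satisfies every clause.

No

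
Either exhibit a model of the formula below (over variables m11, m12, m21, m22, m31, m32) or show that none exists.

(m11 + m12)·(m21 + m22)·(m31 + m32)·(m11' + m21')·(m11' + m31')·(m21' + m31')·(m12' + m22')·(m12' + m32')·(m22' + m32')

UNSATISFIABLE

Suppose m11 = 1.
From the singleton clause (m21'), m21 = 0.
From the singleton clause (m22), m22 = 1.
From the singleton clause (m31'), m31 = 0.
From the singleton clause (m32), m32 = 1.
Now (m32') is unsatisfied and unit — conflict.
Undo m11 and try m11 = 0.
From the singleton clause (m12), m12 = 1.
From the singleton clause (m22'), m22 = 0.
From the singleton clause (m21), m21 = 1.
From the singleton clause (m31'), m31 = 0.
From the singleton clause (m32), m32 = 1.
Now (m32') is unsatisfied and unit — conflict.
Either choice for m11 ends in contradiction.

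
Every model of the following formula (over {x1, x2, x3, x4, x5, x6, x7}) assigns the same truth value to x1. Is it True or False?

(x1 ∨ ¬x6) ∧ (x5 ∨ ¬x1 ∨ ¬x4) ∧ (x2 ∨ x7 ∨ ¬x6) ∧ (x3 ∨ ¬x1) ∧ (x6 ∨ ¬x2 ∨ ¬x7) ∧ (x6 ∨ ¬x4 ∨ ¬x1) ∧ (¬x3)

False

Suppose x1 = True.
Unit clause (x3) forces x3 = True.
Now (¬x3) is unsatisfied and unit — conflict.
So every satisfying assignment has x1 = False.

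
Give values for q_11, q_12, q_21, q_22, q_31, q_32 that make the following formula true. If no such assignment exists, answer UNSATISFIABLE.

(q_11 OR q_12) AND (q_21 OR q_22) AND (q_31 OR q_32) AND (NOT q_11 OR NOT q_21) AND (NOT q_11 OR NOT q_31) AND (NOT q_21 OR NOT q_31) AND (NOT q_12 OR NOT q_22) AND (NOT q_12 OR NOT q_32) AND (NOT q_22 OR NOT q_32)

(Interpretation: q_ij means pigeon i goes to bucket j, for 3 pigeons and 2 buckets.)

Try q_11 = true.
(NOT q_21) alone gives q_21 = false.
(q_22) alone gives q_22 = true.
(NOT q_31) alone gives q_31 = false.
(q_32) alone gives q_32 = true.
That conflicts with the unit clause (NOT q_32).
So q_11 must be the other value — set q_11 = false.
(q_12) alone gives q_12 = true.
(NOT q_22) alone gives q_22 = false.
(q_21) alone gives q_21 = true.
(NOT q_31) alone gives q_31 = false.
(q_32) alone gives q_32 = true.
That conflicts with the unit clause (NOT q_32).
Both values of q_11 lead to a conflict.

UNSATISFIABLE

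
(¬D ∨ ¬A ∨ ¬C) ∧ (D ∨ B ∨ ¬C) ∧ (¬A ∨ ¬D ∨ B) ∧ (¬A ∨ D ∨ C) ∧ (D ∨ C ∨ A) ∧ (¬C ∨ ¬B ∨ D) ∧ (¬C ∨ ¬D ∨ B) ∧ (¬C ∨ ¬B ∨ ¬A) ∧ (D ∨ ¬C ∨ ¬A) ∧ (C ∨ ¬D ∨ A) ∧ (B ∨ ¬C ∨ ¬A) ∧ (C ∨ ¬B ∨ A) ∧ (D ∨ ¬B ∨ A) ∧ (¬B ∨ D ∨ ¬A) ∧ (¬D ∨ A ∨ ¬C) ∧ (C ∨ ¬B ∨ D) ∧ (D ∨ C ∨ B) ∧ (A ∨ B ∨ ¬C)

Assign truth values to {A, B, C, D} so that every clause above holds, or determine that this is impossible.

Branch on D: set D = True.
Branch on A: set A = True.
Unit clause (¬C) forces C = False.
Unit clause (B) forces B = True.
Every clause now holds.

A ↦ True; B ↦ True; C ↦ False; D ↦ True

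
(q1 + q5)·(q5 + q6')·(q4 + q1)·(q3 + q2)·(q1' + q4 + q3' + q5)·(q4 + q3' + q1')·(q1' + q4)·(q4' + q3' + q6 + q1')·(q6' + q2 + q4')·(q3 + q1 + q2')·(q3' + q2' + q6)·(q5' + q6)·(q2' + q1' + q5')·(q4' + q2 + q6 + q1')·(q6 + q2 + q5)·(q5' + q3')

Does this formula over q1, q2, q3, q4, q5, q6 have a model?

Yes, satisfiable

Case q1 = 1:
(q4) alone gives q4 = 1.
Case q5 = 0:
(q6') alone gives q6 = 0.
(q3') alone gives q3 = 0.
(q2) alone gives q2 = 1.
All clauses are satisfied.
A satisfying assignment: q1 ↦ 1; q2 ↦ 1; q3 ↦ 0; q4 ↦ 1; q5 ↦ 0; q6 ↦ 0.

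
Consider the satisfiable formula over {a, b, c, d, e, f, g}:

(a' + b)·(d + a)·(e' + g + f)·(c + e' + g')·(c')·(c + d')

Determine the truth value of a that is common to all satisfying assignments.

True

Suppose a = 0.
From the singleton clause (d), d = 1.
From the singleton clause (c'), c = 0.
Now (c) is unsatisfied and unit — conflict.
So every satisfying assignment has a = True.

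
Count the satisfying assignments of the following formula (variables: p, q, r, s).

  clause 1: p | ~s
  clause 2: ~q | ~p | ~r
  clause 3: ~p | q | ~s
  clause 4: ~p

There are 2^4 = 16 truth assignments over (p, q, r, s).
Split on q. With q = 1, the clauses containing q are satisfied and ~q drops from the rest; 2 of the 2^3 = 8 assignments to the other variables satisfy what remains.
With q = 0, by the same count on the reduced clause set, 2 assignments work.
(One model: p=F, q=F, r=F, s=F.)
Total: 2 + 2 = 4.

4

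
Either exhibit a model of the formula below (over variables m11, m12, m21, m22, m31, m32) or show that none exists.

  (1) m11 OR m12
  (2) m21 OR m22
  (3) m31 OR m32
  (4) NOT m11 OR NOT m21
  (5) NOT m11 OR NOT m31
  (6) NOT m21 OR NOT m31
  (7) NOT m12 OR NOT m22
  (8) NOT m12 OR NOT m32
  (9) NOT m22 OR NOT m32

UNSATISFIABLE

Case m11 = true:
Unit clause (NOT m21) forces m21 = false.
Unit clause (m22) forces m22 = true.
Unit clause (NOT m31) forces m31 = false.
Unit clause (m32) forces m32 = true.
That conflicts with the unit clause (NOT m32).
Backtrack on m11: now try m11 = false.
Unit clause (m12) forces m12 = true.
Unit clause (NOT m22) forces m22 = false.
Unit clause (m21) forces m21 = true.
Unit clause (NOT m31) forces m31 = false.
Unit clause (m32) forces m32 = true.
That conflicts with the unit clause (NOT m32).
Both values of m11 lead to a conflict.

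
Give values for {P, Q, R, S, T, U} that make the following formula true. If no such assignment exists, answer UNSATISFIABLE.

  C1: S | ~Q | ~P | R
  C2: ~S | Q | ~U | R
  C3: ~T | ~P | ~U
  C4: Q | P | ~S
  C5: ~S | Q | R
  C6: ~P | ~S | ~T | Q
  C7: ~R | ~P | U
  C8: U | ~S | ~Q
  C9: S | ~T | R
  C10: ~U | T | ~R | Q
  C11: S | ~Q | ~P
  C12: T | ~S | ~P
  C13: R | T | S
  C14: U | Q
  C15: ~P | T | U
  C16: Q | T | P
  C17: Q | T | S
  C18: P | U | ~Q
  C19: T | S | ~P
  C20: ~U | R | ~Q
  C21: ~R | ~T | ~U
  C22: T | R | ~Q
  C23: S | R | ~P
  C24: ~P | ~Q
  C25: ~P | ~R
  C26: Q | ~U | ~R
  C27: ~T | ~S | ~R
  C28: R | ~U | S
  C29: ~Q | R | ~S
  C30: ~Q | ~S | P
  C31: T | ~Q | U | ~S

P=0; Q=1; R=1; S=0; T=0; U=1

Branch on U: set U = 1.
Branch on T: set T = 0.
Branch on R: set R = 1.
From the singleton clause (Q), Q = 1.
From the singleton clause (~P), P = 0.
From the singleton clause (~S), S = 0.
Every clause now holds.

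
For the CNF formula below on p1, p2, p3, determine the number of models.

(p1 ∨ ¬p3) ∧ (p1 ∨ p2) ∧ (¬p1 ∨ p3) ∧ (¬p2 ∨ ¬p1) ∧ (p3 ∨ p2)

There are 2^3 = 8 truth assignments over (p1, p2, p3).
Check each against the 5 clauses (columns in the order p1, p2, p3):
  F F F  ✗ fails (p1 ∨ p2)
  F F T  ✗ fails (p1 ∨ ¬p3)
  F T F  ✓ satisfies all
  F T T  ✗ fails (p1 ∨ ¬p3)
  T F F  ✗ fails (¬p1 ∨ p3)
  T F T  ✓ satisfies all
  T T F  ✗ fails (¬p1 ∨ p3)
  T T T  ✗ fails (¬p2 ∨ ¬p1)
2 of the 8 rows are models.

2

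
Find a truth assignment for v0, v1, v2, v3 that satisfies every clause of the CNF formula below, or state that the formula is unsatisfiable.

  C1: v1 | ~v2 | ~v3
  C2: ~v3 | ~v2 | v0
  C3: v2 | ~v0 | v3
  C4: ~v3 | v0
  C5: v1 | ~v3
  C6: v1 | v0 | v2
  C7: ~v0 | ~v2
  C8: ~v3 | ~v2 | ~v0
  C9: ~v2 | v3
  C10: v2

From the singleton clause (v2), v2 = 1.
From the singleton clause (~v0), v0 = 0.
From the singleton clause (~v3), v3 = 0.
That conflicts with the unit clause (v3).

UNSATISFIABLE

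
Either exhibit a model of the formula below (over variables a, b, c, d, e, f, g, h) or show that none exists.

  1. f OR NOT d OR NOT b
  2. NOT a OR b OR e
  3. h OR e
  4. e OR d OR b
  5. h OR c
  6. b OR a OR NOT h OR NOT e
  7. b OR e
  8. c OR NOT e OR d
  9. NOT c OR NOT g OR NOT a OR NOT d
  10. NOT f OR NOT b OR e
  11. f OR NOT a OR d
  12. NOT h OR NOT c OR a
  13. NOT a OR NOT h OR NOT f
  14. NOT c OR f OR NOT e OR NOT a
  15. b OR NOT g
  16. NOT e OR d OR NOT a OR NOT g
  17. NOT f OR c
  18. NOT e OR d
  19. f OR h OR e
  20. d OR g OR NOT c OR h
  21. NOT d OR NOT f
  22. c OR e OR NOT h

a ↦ true; b ↦ false; c ↦ false; d ↦ true; e ↦ true; f ↦ false; g ↦ false; h ↦ true

Suppose h = true.
Suppose b = false.
(e) alone gives e = true.
(a) alone gives a = true.
(NOT f) alone gives f = false.
(d) alone gives d = true.
(NOT c) alone gives c = false.
(NOT g) alone gives g = false.
Every clause now holds.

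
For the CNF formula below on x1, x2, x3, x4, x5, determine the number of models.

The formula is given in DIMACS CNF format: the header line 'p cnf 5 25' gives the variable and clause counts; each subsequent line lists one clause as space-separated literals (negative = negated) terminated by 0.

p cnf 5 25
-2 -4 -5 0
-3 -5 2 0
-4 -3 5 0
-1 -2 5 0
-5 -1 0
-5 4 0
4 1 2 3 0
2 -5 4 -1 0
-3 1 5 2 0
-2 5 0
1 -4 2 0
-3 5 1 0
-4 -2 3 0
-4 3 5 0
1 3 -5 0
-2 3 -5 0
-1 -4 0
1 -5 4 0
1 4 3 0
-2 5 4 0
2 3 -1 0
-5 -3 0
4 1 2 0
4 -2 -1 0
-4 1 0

1

There are 2^5 = 32 truth assignments over (x1, x2, x3, x4, x5).
Split on x2. With x2 = True, the clauses containing x2 are satisfied and ¬x2 drops from the rest; 0 of the 2^4 = 16 assignments to the other variables satisfy what remains.
With x2 = False, by the same count on the reduced clause set, 1 assignment works.
(One model: x1=T, x2=F, x3=T, x4=F, x5=F.)
Total: 0 + 1 = 1.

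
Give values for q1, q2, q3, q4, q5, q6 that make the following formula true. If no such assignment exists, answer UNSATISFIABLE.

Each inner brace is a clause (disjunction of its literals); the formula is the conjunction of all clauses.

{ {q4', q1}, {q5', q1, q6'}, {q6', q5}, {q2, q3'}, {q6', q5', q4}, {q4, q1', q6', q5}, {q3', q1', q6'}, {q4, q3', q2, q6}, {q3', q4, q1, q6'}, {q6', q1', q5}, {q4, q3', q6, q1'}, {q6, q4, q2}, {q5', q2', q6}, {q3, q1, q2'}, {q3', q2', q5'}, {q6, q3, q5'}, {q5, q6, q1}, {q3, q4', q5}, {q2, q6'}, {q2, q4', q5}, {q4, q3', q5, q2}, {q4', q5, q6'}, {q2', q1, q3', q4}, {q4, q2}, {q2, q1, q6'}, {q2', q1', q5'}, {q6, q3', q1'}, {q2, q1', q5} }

q1=1; q2=1; q3=0; q4=0; q5=0; q6=0

Branch on q4: set q4 = 0.
Unit clause (q2) forces q2 = 1.
Branch on q6: set q6 = 0.
Unit clause (q5') forces q5 = 0.
Unit clause (q1) forces q1 = 1.
Unit clause (q3') forces q3 = 0.
All clauses are satisfied.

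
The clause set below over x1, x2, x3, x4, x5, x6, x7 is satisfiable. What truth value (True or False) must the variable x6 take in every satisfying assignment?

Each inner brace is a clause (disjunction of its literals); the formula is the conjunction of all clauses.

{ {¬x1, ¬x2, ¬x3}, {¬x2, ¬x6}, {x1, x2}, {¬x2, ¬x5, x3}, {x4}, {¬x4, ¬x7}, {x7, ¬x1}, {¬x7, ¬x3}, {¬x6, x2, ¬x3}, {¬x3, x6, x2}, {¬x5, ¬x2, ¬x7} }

Suppose x6 = True.
Unit clause (¬x2) forces x2 = False.
Unit clause (x1) forces x1 = True.
Unit clause (x4) forces x4 = True.
Unit clause (¬x7) forces x7 = False.
But (x7) is also a unit clause — contradiction.
So every satisfying assignment has x6 = False.

False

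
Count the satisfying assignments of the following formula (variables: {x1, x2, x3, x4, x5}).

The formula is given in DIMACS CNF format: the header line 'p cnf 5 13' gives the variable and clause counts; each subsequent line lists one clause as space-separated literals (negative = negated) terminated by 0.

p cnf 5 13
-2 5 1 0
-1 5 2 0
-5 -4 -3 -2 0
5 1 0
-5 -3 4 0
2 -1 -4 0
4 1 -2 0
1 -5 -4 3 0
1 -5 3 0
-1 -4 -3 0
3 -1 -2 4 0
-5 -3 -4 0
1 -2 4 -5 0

There are 2^5 = 32 truth assignments over (x1, x2, x3, x4, x5).
Split on x1. With x1 = True, the clauses containing x1 are satisfied and ¬x1 drops from the rest; 4 of the 2^4 = 16 assignments to the other variables satisfy what remains.
With x1 = False, by the same count on the reduced clause set, 0 assignments work.
(One model: x1=T, x2=F, x3=F, x4=F, x5=T.)
Total: 4 + 0 = 4.

4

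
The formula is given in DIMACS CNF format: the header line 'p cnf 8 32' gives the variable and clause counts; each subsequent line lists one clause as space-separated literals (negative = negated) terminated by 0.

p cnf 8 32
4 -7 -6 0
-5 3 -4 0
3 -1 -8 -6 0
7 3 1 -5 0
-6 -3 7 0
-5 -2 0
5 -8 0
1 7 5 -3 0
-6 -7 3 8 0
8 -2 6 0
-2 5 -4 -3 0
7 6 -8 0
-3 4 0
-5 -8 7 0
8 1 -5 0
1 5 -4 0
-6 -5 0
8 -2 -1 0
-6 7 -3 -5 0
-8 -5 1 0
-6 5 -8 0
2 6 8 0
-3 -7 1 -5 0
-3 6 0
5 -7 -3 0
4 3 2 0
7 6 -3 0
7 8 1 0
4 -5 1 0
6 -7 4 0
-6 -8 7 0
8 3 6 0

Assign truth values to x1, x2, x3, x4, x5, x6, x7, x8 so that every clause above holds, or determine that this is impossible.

x1=True,  x2=False,  x3=False,  x4=True,  x5=False,  x6=True,  x7=False,  x8=False

Case x5 = False:
The clause (¬x8) is unit, so x8 = False.
Case x2 = False:
The clause (x6) is unit, so x6 = True.
Case x4 = True:
The clause (x1) is unit, so x1 = True.
Case x3 = False:
The clause (¬x7) is unit, so x7 = False.
All clauses are satisfied.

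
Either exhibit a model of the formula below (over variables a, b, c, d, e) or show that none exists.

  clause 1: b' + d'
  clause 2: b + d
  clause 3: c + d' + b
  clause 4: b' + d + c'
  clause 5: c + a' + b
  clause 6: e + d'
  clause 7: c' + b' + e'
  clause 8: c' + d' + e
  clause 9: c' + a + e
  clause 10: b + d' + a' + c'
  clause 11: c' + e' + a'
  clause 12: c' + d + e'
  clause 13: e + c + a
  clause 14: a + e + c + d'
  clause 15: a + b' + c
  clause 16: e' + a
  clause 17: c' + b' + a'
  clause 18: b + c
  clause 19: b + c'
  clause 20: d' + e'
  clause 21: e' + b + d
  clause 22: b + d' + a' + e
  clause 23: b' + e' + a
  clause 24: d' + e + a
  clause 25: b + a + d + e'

Case b = 1:
Unit clause (d') forces d = 0.
Unit clause (c') forces c = 0.
Unit clause (a) forces a = 1.
All clauses hold; e can take either value.

a=1, b=1, c=0, d=0, e=1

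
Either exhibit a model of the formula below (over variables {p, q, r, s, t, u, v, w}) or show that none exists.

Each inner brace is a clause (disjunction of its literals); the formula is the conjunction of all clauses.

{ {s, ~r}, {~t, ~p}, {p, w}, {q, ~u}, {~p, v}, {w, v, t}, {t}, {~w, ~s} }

(t) alone gives t = 1.
(~p) alone gives p = 0.
(w) alone gives w = 1.
(~s) alone gives s = 0.
(~r) alone gives r = 0.
Branch on q: set q = 1.
Every clause is now satisfied; u, v are unconstrained.

p=0,  q=1,  r=0,  s=0,  t=1,  u=0,  v=1,  w=1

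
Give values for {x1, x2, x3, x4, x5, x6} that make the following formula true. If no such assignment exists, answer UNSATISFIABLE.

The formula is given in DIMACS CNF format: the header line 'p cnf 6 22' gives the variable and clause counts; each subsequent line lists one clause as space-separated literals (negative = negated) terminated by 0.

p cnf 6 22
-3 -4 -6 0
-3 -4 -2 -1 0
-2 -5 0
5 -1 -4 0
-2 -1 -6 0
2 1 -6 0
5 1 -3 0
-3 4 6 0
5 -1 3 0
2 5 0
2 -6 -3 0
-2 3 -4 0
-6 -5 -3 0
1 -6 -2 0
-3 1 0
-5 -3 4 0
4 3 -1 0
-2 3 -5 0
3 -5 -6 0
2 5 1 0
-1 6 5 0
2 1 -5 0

Branch on x2: set x2 = True.
From the singleton clause (¬x5), x5 = False.
Branch on x1: set x1 = False.
From the singleton clause (¬x3), x3 = False.
From the singleton clause (¬x4), x4 = False.
From the singleton clause (¬x6), x6 = False.
This assignment satisfies each clause.

x1 ↦ False; x2 ↦ True; x3 ↦ False; x4 ↦ False; x5 ↦ False; x6 ↦ False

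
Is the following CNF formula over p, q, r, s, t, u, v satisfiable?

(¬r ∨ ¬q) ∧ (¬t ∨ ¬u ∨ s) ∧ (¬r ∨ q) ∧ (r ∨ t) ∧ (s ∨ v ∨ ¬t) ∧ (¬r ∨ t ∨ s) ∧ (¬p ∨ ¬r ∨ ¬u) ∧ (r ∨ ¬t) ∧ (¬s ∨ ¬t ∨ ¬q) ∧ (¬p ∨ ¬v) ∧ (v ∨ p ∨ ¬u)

Suppose r = False.
Unit clause (t) forces t = True.
But (¬t) is also a unit clause — contradiction.
Undo r and try r = True.
Unit clause (¬q) forces q = False.
But (q) is also a unit clause — contradiction.
Either choice for r ends in contradiction.
No assignment satisfies every clause.

No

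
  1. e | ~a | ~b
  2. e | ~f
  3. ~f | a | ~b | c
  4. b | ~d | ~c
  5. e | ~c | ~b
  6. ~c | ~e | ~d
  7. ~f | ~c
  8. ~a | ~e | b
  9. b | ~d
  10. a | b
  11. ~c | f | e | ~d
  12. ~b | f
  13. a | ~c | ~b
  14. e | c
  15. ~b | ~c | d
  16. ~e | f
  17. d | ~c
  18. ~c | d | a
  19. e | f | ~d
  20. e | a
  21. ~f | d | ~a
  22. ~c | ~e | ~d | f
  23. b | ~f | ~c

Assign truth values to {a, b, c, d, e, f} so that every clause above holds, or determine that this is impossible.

Case e = 1:
From the singleton clause (f), f = 1.
From the singleton clause (~c), c = 0.
Case a = 1:
From the singleton clause (b), b = 1.
From the singleton clause (d), d = 1.
Every clause now holds.

a: 1,  b: 1,  c: 0,  d: 1,  e: 1,  f: 1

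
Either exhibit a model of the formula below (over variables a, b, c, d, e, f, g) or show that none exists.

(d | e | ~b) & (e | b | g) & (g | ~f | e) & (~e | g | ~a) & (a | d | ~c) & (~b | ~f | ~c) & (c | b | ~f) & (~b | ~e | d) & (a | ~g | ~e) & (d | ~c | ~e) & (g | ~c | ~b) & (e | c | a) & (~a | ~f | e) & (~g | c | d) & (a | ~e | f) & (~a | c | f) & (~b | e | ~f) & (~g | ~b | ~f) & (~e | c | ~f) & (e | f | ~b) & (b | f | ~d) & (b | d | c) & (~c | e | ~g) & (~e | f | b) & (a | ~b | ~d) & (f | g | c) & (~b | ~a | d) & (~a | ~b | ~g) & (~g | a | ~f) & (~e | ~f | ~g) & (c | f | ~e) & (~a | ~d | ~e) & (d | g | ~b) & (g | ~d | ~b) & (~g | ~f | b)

a ↦ 0; b ↦ 0; c ↦ 1; d ↦ 1; e ↦ 1; f ↦ 1; g ↦ 0

Case d = 1:
Case b = 0:
(f) alone gives f = 1.
(c) alone gives c = 1.
(~g) alone gives g = 0.
(e) alone gives e = 1.
(~a) alone gives a = 0.
Every clause now holds.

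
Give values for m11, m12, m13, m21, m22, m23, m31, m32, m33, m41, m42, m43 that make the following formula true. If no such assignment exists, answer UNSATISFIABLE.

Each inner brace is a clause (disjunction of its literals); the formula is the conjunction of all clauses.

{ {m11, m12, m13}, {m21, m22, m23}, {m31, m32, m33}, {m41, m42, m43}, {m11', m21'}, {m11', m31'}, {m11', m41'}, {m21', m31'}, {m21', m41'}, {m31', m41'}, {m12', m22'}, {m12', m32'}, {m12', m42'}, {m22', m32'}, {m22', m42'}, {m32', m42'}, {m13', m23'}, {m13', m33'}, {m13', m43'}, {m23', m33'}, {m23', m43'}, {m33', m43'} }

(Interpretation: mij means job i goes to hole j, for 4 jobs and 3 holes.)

Branch on m11: set m11 = 0.
Branch on m12: set m12 = 1.
(m22') alone gives m22 = 0.
(m32') alone gives m32 = 0.
(m42') alone gives m42 = 0.
Branch on m21: set m21 = 1.
(m31') alone gives m31 = 0.
(m33) alone gives m33 = 1.
(m41') alone gives m41 = 0.
(m43) alone gives m43 = 1.
That conflicts with the unit clause (m43').
So m21 must be the other value — set m21 = 0.
(m23) alone gives m23 = 1.
(m13') alone gives m13 = 0.
(m33') alone gives m33 = 0.
(m31) alone gives m31 = 1.
(m41') alone gives m41 = 0.
(m43) alone gives m43 = 1.
That conflicts with the unit clause (m43').
Neither m21 = 1 nor m21 = 0 works.
So m12 must be the other value — set m12 = 0.
(m13) alone gives m13 = 1.
(m23') alone gives m23 = 0.
(m33') alone gives m33 = 0.
(m43') alone gives m43 = 0.
Branch on m21: set m21 = 1.
(m31') alone gives m31 = 0.
(m32) alone gives m32 = 1.
(m41') alone gives m41 = 0.
(m42) alone gives m42 = 1.
That conflicts with the unit clause (m42').
So m21 must be the other value — set m21 = 0.
(m22) alone gives m22 = 1.
(m32') alone gives m32 = 0.
(m31) alone gives m31 = 1.
(m41') alone gives m41 = 0.
(m42) alone gives m42 = 1.
That conflicts with the unit clause (m42').
Neither m21 = 1 nor m21 = 0 works.
Neither m12 = 1 nor m12 = 0 works.
So m11 must be the other value — set m11 = 1.
(m21') alone gives m21 = 0.
(m31') alone gives m31 = 0.
(m41') alone gives m41 = 0.
Branch on m22: set m22 = 1.
(m12') alone gives m12 = 0.
(m32') alone gives m32 = 0.
(m33) alone gives m33 = 1.
(m42') alone gives m42 = 0.
(m43) alone gives m43 = 1.
That conflicts with the unit clause (m43').
So m22 must be the other value — set m22 = 0.
(m23) alone gives m23 = 1.
(m13') alone gives m13 = 0.
(m33') alone gives m33 = 0.
(m32) alone gives m32 = 1.
(m12') alone gives m12 = 0.
(m42') alone gives m42 = 0.
(m43) alone gives m43 = 1.
That conflicts with the unit clause (m43').
Neither m22 = 1 nor m22 = 0 works.
Neither m11 = 1 nor m11 = 0 works.

UNSATISFIABLE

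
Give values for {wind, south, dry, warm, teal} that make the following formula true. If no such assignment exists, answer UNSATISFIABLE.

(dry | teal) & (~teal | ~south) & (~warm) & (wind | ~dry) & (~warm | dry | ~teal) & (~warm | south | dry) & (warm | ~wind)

wind ↦ 0,  south ↦ 0,  dry ↦ 0,  warm ↦ 0,  teal ↦ 1

From the singleton clause (~warm), warm = 0.
From the singleton clause (~wind), wind = 0.
From the singleton clause (~dry), dry = 0.
From the singleton clause (teal), teal = 1.
From the singleton clause (~south), south = 0.
All clauses are satisfied.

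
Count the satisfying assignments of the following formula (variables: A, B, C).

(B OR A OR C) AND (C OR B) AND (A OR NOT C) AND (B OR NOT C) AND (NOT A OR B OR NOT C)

3

There are 2^3 = 8 truth assignments over (A, B, C).
Check each against the 5 clauses (columns in the order A, B, C):
  F F F  ✗ fails (B OR A OR C)
  F F T  ✗ fails (A OR NOT C)
  F T F  ✓ satisfies all
  F T T  ✗ fails (A OR NOT C)
  T F F  ✗ fails (C OR B)
  T F T  ✗ fails (B OR NOT C)
  T T F  ✓ satisfies all
  T T T  ✓ satisfies all
3 of the 8 rows are models.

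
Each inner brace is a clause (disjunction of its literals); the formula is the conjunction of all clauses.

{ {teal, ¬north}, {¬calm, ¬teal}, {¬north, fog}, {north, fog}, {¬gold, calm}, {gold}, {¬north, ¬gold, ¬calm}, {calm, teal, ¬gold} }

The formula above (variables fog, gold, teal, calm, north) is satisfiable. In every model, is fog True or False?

True

Suppose fog = False.
Unit clause (¬north) forces north = False.
Now (north) is unsatisfied and unit — conflict.
So every satisfying assignment has fog = True.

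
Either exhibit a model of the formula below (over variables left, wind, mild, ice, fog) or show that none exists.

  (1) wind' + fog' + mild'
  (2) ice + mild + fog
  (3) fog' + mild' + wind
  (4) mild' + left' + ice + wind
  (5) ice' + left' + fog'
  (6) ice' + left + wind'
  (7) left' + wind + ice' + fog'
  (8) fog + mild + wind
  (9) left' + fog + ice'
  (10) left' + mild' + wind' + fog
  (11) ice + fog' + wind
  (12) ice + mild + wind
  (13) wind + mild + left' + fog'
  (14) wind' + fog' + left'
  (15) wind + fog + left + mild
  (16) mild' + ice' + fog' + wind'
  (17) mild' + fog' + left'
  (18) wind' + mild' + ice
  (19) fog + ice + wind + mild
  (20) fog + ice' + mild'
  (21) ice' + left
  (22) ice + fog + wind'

left ↦ 0; wind ↦ 0; mild ↦ 1; ice ↦ 0; fog ↦ 0

Try ice = 0.
Try mild = 1.
(wind') alone gives wind = 0.
(fog') alone gives fog = 0.
(left') alone gives left = 0.
This assignment satisfies each clause.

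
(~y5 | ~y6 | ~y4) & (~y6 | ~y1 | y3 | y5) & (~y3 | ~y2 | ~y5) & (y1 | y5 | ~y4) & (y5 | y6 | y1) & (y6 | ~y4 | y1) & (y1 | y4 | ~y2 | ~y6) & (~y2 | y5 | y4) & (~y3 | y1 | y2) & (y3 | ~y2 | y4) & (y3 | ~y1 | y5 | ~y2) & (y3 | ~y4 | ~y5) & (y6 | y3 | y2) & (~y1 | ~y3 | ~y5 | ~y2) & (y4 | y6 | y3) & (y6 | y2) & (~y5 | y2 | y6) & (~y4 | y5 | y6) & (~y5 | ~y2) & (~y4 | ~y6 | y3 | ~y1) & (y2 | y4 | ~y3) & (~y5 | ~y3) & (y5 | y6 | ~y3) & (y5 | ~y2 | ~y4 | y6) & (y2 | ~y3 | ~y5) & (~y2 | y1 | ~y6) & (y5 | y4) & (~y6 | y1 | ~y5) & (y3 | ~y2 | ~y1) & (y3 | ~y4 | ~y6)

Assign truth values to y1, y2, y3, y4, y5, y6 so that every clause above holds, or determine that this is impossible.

Suppose y6 = 1.
Suppose y5 = 0.
(y4) alone gives y4 = 1.
(y1) alone gives y1 = 1.
(y3) alone gives y3 = 1.
Every clause is now satisfied; y2 is unconstrained.

y1 ↦ 1, y2 ↦ 1, y3 ↦ 1, y4 ↦ 1, y5 ↦ 0, y6 ↦ 1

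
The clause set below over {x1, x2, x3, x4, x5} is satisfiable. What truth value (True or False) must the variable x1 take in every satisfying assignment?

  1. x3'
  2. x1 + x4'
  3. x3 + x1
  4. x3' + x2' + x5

Suppose x1 = 0.
The clause (x3') is unit, so x3 = 0.
Now (x3) is unsatisfied and unit — conflict.
So every satisfying assignment has x1 = True.

True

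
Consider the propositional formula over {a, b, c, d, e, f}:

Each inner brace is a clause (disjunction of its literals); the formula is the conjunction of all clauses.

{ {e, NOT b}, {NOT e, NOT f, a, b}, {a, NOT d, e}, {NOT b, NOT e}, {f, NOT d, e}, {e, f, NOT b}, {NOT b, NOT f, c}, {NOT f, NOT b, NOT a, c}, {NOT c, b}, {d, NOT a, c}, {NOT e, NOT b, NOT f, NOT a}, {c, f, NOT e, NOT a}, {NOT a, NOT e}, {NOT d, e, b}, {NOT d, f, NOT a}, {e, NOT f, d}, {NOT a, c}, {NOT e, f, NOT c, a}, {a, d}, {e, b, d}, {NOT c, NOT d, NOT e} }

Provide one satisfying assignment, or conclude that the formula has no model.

a=false, b=false, c=false, d=true, e=true, f=false

Try e = true.
Unit clause (NOT b) forces b = false.
Unit clause (NOT c) forces c = false.
Unit clause (NOT a) forces a = false.
Unit clause (NOT f) forces f = false.
Unit clause (d) forces d = true.
All clauses are satisfied.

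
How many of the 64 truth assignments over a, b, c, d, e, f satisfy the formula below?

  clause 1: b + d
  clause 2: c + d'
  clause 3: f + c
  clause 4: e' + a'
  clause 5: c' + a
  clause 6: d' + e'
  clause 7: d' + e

5

There are 2^6 = 64 truth assignments over (a, b, c, d, e, f).
Split on f. With f = 1, the clauses containing f are satisfied and f' drops from the rest; 4 of the 2^5 = 32 assignments to the other variables satisfy what remains.
With f = 0, by the same count on the reduced clause set, 1 assignment works.
Total: 4 + 1 = 5.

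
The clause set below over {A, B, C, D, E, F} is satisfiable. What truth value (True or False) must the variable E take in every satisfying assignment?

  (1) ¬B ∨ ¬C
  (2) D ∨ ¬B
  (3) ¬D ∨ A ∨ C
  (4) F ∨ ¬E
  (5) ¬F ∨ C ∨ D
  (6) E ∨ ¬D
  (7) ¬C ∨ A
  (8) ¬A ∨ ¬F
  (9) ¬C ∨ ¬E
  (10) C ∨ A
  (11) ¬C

False

Suppose E = True.
Unit clause (F) forces F = True.
Unit clause (¬A) forces A = False.
Unit clause (¬C) forces C = False.
Now (C) is unsatisfied and unit — conflict.
So every satisfying assignment has E = False.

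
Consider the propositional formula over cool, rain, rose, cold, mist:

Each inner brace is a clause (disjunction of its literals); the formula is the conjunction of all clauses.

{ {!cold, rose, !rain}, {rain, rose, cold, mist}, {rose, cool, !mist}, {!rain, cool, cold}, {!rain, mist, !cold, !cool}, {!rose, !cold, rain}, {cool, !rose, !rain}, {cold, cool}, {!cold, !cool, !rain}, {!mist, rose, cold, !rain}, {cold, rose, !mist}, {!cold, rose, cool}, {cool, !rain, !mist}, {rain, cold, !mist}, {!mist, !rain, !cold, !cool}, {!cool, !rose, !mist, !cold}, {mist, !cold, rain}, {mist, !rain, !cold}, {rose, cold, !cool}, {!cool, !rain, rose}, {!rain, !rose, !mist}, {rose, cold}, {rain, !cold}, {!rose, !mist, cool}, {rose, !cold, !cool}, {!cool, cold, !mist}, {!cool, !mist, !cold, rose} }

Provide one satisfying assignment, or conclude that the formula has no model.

Case cold = false:
From the singleton clause (cool), cool = true.
From the singleton clause (rose), rose = true.
From the singleton clause (!mist), mist = false.
Every clause is now satisfied; rain is unconstrained.

cool: true, rain: true, rose: true, cold: false, mist: false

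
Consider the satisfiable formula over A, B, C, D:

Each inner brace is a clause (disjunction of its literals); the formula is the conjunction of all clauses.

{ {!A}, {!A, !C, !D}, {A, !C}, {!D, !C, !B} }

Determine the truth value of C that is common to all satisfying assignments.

Suppose C = true.
From the singleton clause (!A), A = false.
Now (A) is unsatisfied and unit — conflict.
So every satisfying assignment has C = False.

False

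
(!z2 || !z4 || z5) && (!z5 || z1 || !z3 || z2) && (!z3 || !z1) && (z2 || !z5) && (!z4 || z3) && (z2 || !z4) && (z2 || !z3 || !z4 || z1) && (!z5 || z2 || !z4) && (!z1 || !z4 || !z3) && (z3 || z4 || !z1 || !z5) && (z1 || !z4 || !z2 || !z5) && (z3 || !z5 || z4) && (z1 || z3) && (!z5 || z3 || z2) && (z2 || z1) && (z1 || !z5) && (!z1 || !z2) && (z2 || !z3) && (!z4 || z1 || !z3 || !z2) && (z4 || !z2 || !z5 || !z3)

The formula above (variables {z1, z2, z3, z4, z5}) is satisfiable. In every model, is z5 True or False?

False

Suppose z5 = true.
The clause (z2) is unit, so z2 = true.
The clause (z1) is unit, so z1 = true.
Now (!z1) is unsatisfied and unit — conflict.
So every satisfying assignment has z5 = False.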